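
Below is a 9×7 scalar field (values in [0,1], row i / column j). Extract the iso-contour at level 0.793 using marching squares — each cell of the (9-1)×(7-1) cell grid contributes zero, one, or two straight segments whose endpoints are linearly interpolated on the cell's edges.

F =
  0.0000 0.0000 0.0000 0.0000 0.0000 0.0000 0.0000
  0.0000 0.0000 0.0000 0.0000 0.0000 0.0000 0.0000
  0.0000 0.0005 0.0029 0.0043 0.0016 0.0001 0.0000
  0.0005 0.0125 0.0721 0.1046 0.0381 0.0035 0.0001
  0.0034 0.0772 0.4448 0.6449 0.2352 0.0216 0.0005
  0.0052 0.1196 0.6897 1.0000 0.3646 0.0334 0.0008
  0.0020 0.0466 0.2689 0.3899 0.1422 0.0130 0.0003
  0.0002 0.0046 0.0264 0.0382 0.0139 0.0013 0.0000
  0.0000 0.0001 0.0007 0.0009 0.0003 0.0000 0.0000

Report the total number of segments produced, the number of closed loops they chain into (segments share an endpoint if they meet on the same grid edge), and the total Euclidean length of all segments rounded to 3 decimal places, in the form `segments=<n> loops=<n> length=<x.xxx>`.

segments=4 loops=1 length=2.772

cell (4,2): code 0100 → (4.417,3.000)–(5.000,2.333)
cell (4,3): code 1000 → (5.000,3.326)–(4.417,3.000)
cell (5,2): code 0010 → (5.000,2.333)–(5.339,3.000)
cell (5,3): code 0001 → (5.339,3.000)–(5.000,3.326)
total: 4 segments, chained into 1 closed loop(s), length Σ = 2.772489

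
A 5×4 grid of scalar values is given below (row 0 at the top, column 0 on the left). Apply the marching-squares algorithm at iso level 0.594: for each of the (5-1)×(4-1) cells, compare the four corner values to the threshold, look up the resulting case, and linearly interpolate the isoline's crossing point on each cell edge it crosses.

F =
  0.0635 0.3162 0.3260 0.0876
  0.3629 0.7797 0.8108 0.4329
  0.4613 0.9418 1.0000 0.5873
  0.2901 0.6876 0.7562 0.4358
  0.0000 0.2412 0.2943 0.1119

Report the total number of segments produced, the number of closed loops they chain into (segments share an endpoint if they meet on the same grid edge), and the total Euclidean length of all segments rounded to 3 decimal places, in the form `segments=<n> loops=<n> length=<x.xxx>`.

segments=10 loops=1 length=8.609

cell (0,0): code 0100 → (0.599,1.000)–(1.000,0.554)
cell (0,1): code 1100 → (0.553,2.000)–(0.599,1.000)
cell (0,2): code 1000 → (1.000,2.574)–(0.553,2.000)
cell (1,0): code 0110 → (1.000,0.554)–(2.000,0.276)
cell (1,2): code 1001 → (2.000,2.984)–(1.000,2.574)
cell (2,0): code 0110 → (2.000,0.276)–(3.000,0.765)
cell (2,2): code 1001 → (3.000,2.506)–(2.000,2.984)
cell (3,0): code 0010 → (3.000,0.765)–(3.210,1.000)
cell (3,1): code 0011 → (3.210,1.000)–(3.351,2.000)
cell (3,2): code 0001 → (3.351,2.000)–(3.000,2.506)
total: 10 segments, chained into 1 closed loop(s), length Σ = 8.608888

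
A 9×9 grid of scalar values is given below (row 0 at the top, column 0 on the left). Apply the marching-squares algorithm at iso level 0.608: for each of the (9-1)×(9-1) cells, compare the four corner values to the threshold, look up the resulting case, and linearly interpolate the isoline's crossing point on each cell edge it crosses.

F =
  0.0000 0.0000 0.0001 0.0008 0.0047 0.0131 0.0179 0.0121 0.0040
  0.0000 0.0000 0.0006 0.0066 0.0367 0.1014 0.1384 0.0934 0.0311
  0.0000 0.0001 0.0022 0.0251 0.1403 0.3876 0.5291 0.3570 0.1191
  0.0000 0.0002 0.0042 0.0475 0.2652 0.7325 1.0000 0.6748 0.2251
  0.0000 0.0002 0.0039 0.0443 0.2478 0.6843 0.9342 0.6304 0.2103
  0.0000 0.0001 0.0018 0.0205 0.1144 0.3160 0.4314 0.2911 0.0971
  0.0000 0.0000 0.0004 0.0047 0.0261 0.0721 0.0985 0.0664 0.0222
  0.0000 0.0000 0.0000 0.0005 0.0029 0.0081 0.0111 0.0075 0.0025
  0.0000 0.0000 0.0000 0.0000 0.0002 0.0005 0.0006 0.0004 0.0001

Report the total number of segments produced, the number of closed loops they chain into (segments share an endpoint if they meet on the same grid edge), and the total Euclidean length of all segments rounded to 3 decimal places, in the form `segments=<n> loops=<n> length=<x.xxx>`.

segments=10 loops=1 length=7.605

cell (2,4): code 0100 → (2.639,5.000)–(3.000,4.734)
cell (2,5): code 1100 → (2.168,6.000)–(2.639,5.000)
cell (2,6): code 1100 → (2.790,7.000)–(2.168,6.000)
cell (2,7): code 1000 → (3.000,7.149)–(2.790,7.000)
cell (3,4): code 0110 → (3.000,4.734)–(4.000,4.825)
cell (3,7): code 1001 → (4.000,7.053)–(3.000,7.149)
cell (4,4): code 0010 → (4.000,4.825)–(4.207,5.000)
cell (4,5): code 0011 → (4.207,5.000)–(4.649,6.000)
cell (4,6): code 0011 → (4.649,6.000)–(4.066,7.000)
cell (4,7): code 0001 → (4.066,7.000)–(4.000,7.053)
total: 10 segments, chained into 1 closed loop(s), length Σ = 7.604606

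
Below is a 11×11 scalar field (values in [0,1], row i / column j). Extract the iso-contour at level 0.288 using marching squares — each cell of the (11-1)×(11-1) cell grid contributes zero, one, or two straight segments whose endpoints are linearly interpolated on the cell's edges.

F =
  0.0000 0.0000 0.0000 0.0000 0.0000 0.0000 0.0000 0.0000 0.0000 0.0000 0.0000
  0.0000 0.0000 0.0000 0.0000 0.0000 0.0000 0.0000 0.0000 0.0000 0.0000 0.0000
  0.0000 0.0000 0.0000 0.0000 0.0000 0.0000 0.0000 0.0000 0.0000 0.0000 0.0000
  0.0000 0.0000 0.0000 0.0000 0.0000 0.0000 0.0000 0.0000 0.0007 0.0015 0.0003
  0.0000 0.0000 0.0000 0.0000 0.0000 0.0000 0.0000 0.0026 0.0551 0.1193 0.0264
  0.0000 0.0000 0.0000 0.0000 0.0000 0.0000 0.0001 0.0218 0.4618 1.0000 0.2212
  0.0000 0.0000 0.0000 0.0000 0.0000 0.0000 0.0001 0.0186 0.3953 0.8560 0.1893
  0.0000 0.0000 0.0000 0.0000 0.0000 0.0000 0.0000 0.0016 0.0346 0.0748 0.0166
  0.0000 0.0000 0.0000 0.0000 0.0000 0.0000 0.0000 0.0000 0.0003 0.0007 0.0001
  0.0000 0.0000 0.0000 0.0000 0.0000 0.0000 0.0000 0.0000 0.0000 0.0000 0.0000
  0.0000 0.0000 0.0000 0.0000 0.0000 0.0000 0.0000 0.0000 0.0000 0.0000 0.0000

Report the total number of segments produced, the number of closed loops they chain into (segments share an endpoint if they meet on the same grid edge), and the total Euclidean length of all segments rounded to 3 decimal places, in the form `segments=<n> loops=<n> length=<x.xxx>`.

segments=8 loops=1 length=7.501

cell (4,7): code 0100 → (4.573,8.000)–(5.000,7.605)
cell (4,8): code 1100 → (4.192,9.000)–(4.573,8.000)
cell (4,9): code 1000 → (5.000,9.914)–(4.192,9.000)
cell (5,7): code 0110 → (5.000,7.605)–(6.000,7.715)
cell (5,9): code 1001 → (6.000,9.852)–(5.000,9.914)
cell (6,7): code 0010 → (6.000,7.715)–(6.297,8.000)
cell (6,8): code 0011 → (6.297,8.000)–(6.727,9.000)
cell (6,9): code 0001 → (6.727,9.000)–(6.000,9.852)
total: 8 segments, chained into 1 closed loop(s), length Σ = 7.500762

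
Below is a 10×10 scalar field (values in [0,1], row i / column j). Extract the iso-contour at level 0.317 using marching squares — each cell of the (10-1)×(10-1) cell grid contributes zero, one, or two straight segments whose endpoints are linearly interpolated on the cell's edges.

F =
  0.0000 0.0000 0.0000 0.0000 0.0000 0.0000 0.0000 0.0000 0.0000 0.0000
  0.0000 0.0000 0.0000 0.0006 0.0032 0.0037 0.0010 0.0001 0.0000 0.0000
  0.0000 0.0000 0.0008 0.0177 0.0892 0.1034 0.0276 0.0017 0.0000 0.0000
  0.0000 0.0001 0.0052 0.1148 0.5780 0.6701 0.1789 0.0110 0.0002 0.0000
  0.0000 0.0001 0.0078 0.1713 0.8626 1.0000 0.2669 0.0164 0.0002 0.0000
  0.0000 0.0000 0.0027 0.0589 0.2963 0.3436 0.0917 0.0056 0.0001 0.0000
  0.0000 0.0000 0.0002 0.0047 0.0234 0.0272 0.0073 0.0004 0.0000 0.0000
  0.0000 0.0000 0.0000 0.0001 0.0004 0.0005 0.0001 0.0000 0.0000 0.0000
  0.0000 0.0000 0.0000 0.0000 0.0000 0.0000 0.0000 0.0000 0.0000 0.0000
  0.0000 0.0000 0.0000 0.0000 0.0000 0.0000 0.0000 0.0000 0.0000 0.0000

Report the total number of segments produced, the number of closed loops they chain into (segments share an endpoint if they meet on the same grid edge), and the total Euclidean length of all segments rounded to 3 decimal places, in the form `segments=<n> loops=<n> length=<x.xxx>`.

cell (2,3): code 0100 → (2.466,4.000)–(3.000,3.437)
cell (2,4): code 1100 → (2.377,5.000)–(2.466,4.000)
cell (2,5): code 1000 → (3.000,5.719)–(2.377,5.000)
cell (3,3): code 0110 → (3.000,3.437)–(4.000,3.211)
cell (3,5): code 1001 → (4.000,5.932)–(3.000,5.719)
cell (4,3): code 0010 → (4.000,3.211)–(4.963,4.000)
cell (4,4): code 0111 → (4.963,4.000)–(5.000,4.438)
cell (4,5): code 1001 → (5.000,5.106)–(4.000,5.932)
cell (5,4): code 0010 → (5.000,4.438)–(5.084,5.000)
cell (5,5): code 0001 → (5.084,5.000)–(5.000,5.106)
total: 10 segments, chained into 1 closed loop(s), length Σ = 8.464368

segments=10 loops=1 length=8.464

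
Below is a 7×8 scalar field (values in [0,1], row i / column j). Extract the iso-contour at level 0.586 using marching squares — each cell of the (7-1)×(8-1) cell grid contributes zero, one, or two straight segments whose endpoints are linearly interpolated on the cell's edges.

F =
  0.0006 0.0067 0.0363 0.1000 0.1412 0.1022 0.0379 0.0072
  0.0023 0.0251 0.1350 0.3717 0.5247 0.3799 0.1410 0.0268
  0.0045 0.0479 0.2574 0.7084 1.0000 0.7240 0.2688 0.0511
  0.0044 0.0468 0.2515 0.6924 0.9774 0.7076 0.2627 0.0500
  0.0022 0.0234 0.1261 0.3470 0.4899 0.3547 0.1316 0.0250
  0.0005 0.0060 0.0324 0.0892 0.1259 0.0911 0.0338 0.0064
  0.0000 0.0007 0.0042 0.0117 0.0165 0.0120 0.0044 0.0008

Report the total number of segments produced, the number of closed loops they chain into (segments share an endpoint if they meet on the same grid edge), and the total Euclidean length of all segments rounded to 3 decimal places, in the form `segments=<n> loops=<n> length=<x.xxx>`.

cell (1,2): code 0100 → (1.636,3.000)–(2.000,2.729)
cell (1,3): code 1100 → (1.129,4.000)–(1.636,3.000)
cell (1,4): code 1100 → (1.599,5.000)–(1.129,4.000)
cell (1,5): code 1000 → (2.000,5.303)–(1.599,5.000)
cell (2,2): code 0110 → (2.000,2.729)–(3.000,2.759)
cell (2,5): code 1001 → (3.000,5.273)–(2.000,5.303)
cell (3,2): code 0010 → (3.000,2.759)–(3.308,3.000)
cell (3,3): code 0011 → (3.308,3.000)–(3.803,4.000)
cell (3,4): code 0011 → (3.803,4.000)–(3.345,5.000)
cell (3,5): code 0001 → (3.345,5.000)–(3.000,5.273)
total: 10 segments, chained into 1 closed loop(s), length Σ = 8.230520

segments=10 loops=1 length=8.231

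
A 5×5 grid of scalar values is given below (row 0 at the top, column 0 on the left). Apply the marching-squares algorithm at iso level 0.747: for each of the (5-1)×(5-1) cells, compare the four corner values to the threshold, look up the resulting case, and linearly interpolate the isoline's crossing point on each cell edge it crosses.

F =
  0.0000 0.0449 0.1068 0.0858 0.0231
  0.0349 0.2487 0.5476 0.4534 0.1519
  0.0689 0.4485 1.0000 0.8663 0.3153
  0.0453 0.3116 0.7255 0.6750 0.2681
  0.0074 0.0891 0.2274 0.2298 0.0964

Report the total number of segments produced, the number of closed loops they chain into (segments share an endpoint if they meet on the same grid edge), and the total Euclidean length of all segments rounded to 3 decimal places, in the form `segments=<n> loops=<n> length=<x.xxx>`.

cell (1,1): code 0100 → (1.441,2.000)–(2.000,1.541)
cell (1,2): code 1100 → (1.711,3.000)–(1.441,2.000)
cell (1,3): code 1000 → (2.000,3.217)–(1.711,3.000)
cell (2,1): code 0010 → (2.000,1.541)–(2.922,2.000)
cell (2,2): code 0011 → (2.922,2.000)–(2.624,3.000)
cell (2,3): code 0001 → (2.624,3.000)–(2.000,3.217)
total: 6 segments, chained into 1 closed loop(s), length Σ = 4.853417

segments=6 loops=1 length=4.853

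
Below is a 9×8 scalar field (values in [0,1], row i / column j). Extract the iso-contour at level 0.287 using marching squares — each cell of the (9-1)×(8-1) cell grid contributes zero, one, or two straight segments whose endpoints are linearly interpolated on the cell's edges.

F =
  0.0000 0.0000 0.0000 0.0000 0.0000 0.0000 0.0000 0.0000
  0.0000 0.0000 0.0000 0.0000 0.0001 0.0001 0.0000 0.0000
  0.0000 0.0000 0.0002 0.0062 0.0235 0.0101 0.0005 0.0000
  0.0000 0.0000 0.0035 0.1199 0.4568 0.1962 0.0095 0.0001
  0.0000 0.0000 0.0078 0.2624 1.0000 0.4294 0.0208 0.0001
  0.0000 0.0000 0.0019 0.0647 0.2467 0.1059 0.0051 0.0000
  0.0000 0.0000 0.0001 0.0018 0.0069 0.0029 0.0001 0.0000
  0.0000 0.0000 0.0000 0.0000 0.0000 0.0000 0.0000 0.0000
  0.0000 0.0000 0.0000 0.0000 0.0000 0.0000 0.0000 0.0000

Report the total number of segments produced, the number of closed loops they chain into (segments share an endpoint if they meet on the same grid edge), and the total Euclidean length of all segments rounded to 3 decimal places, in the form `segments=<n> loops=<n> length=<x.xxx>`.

cell (2,3): code 0100 → (2.608,4.000)–(3.000,3.496)
cell (2,4): code 1000 → (3.000,4.652)–(2.608,4.000)
cell (3,3): code 0110 → (3.000,3.496)–(4.000,3.033)
cell (3,4): code 1101 → (3.389,5.000)–(3.000,4.652)
cell (3,5): code 1000 → (4.000,5.349)–(3.389,5.000)
cell (4,3): code 0010 → (4.000,3.033)–(4.947,4.000)
cell (4,4): code 0011 → (4.947,4.000)–(4.440,5.000)
cell (4,5): code 0001 → (4.440,5.000)–(4.000,5.349)
total: 8 segments, chained into 1 closed loop(s), length Σ = 6.761383

segments=8 loops=1 length=6.761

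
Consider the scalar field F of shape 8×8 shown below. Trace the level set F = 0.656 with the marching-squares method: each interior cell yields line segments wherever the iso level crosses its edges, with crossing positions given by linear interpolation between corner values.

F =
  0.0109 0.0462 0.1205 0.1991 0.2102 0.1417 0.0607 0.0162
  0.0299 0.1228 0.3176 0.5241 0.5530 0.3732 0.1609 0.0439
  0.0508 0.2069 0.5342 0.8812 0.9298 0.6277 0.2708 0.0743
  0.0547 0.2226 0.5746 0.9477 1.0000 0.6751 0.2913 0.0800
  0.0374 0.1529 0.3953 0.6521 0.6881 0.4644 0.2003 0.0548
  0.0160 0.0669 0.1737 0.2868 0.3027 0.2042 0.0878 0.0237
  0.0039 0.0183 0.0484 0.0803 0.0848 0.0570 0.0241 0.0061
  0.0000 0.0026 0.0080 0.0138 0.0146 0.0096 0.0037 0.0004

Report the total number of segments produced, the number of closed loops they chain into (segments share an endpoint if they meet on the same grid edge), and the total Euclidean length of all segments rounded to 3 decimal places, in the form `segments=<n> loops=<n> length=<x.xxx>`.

cell (1,2): code 0100 → (1.369,3.000)–(2.000,2.351)
cell (1,3): code 1100 → (1.273,4.000)–(1.369,3.000)
cell (1,4): code 1000 → (2.000,4.906)–(1.273,4.000)
cell (2,2): code 0110 → (2.000,2.351)–(3.000,2.218)
cell (2,4): code 1101 → (2.597,5.000)–(2.000,4.906)
cell (2,5): code 1000 → (3.000,5.050)–(2.597,5.000)
cell (3,2): code 0010 → (3.000,2.218)–(3.987,3.000)
cell (3,3): code 0111 → (3.987,3.000)–(4.000,3.108)
cell (3,4): code 1011 → (4.000,4.143)–(3.091,5.000)
cell (3,5): code 0001 → (3.091,5.000)–(3.000,5.050)
cell (4,3): code 0010 → (4.000,3.108)–(4.083,4.000)
cell (4,4): code 0001 → (4.083,4.000)–(4.000,4.143)
total: 12 segments, chained into 1 closed loop(s), length Σ = 8.872527

segments=12 loops=1 length=8.873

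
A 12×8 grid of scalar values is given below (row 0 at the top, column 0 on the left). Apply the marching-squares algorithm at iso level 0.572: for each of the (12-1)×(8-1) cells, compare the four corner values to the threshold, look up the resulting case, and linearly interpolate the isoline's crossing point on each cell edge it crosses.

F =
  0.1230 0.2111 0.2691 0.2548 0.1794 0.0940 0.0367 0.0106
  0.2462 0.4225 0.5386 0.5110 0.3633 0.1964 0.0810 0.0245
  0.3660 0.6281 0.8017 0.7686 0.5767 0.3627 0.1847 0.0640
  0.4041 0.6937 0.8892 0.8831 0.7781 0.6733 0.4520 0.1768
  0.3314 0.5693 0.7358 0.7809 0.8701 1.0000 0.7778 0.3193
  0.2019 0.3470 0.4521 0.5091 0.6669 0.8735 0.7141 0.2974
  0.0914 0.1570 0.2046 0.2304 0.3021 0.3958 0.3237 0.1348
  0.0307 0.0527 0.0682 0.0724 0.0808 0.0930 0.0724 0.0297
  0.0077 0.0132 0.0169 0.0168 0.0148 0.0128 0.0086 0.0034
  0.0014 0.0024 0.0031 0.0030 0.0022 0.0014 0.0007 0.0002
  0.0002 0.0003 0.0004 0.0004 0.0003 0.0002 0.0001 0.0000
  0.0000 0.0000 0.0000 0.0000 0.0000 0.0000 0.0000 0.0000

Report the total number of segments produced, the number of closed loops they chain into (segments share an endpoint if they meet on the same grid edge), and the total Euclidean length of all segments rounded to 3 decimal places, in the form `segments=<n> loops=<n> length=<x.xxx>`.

cell (1,0): code 0100 → (1.727,1.000)–(2.000,0.786)
cell (1,1): code 1100 → (1.127,2.000)–(1.727,1.000)
cell (1,2): code 1100 → (1.237,3.000)–(1.127,2.000)
cell (1,3): code 1100 → (1.978,4.000)–(1.237,3.000)
cell (1,4): code 1000 → (2.000,4.022)–(1.978,4.000)
cell (2,0): code 0110 → (2.000,0.786)–(3.000,0.580)
cell (2,4): code 1101 → (2.674,5.000)–(2.000,4.022)
cell (2,5): code 1000 → (3.000,5.458)–(2.674,5.000)
cell (3,0): code 0010 → (3.000,0.580)–(3.978,1.000)
cell (3,1): code 0111 → (3.978,1.000)–(4.000,1.016)
cell (3,5): code 1101 → (3.368,6.000)–(3.000,5.458)
cell (3,6): code 1000 → (4.000,6.449)–(3.368,6.000)
cell (4,1): code 0010 → (4.000,1.016)–(4.577,2.000)
cell (4,2): code 0011 → (4.577,2.000)–(4.769,3.000)
cell (4,3): code 0111 → (4.769,3.000)–(5.000,3.399)
cell (4,6): code 1001 → (5.000,6.341)–(4.000,6.449)
cell (5,3): code 0010 → (5.000,3.399)–(5.260,4.000)
cell (5,4): code 0011 → (5.260,4.000)–(5.631,5.000)
cell (5,5): code 0011 → (5.631,5.000)–(5.364,6.000)
cell (5,6): code 0001 → (5.364,6.000)–(5.000,6.341)
total: 20 segments, chained into 1 closed loop(s), length Σ = 15.969196

segments=20 loops=1 length=15.969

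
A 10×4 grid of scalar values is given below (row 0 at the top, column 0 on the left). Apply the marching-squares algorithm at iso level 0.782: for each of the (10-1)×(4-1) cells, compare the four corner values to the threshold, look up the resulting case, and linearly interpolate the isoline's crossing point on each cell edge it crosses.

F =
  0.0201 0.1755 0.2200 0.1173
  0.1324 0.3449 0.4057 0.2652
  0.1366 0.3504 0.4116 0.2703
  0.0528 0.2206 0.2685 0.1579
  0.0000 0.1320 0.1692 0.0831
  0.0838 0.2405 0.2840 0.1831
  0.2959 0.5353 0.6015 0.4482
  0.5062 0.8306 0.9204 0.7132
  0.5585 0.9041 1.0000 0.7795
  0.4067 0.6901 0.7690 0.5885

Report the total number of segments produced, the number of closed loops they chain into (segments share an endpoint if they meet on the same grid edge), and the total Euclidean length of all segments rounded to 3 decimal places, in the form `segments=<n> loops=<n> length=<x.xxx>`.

segments=8 loops=1 length=7.231

cell (6,0): code 0100 → (6.835,1.000)–(7.000,0.850)
cell (6,1): code 1100 → (6.566,2.000)–(6.835,1.000)
cell (6,2): code 1000 → (7.000,2.668)–(6.566,2.000)
cell (7,0): code 0110 → (7.000,0.850)–(8.000,0.647)
cell (7,2): code 1001 → (8.000,2.989)–(7.000,2.668)
cell (8,0): code 0010 → (8.000,0.647)–(8.571,1.000)
cell (8,1): code 0011 → (8.571,1.000)–(8.944,2.000)
cell (8,2): code 0001 → (8.944,2.000)–(8.000,2.989)
total: 8 segments, chained into 1 closed loop(s), length Σ = 7.230651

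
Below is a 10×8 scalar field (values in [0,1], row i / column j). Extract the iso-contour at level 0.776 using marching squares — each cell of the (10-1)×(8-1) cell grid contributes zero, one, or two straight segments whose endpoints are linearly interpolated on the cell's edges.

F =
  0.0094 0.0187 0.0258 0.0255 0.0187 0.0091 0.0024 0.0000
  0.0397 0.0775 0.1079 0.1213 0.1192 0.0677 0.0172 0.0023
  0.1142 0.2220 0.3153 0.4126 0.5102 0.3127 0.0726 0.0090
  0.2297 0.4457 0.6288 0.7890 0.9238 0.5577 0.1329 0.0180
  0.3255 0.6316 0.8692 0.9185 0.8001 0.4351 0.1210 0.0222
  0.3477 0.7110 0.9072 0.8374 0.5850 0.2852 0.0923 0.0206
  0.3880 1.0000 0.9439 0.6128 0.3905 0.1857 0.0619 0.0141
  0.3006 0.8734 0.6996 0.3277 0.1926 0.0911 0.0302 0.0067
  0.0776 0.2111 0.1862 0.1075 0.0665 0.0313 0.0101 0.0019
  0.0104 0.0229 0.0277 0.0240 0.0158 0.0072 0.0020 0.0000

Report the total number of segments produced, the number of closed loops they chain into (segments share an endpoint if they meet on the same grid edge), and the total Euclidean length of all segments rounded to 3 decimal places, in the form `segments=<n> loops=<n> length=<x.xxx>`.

cell (2,2): code 0100 → (2.965,3.000)–(3.000,2.919)
cell (2,3): code 1100 → (2.643,4.000)–(2.965,3.000)
cell (2,4): code 1000 → (3.000,4.404)–(2.643,4.000)
cell (3,1): code 0100 → (3.612,2.000)–(4.000,1.608)
cell (3,2): code 1110 → (3.000,2.919)–(3.612,2.000)
cell (3,4): code 1001 → (4.000,4.066)–(3.000,4.404)
cell (4,1): code 0110 → (4.000,1.608)–(5.000,1.331)
cell (4,3): code 1011 → (5.000,3.243)–(4.112,4.000)
cell (4,4): code 0001 → (4.112,4.000)–(4.000,4.066)
cell (5,0): code 0100 → (5.225,1.000)–(6.000,0.634)
cell (5,1): code 1110 → (5.000,1.331)–(5.225,1.000)
cell (5,2): code 1011 → (6.000,2.507)–(5.273,3.000)
cell (5,3): code 0001 → (5.273,3.000)–(5.000,3.243)
cell (6,0): code 0110 → (6.000,0.634)–(7.000,0.830)
cell (6,1): code 1011 → (7.000,1.560)–(6.687,2.000)
cell (6,2): code 0001 → (6.687,2.000)–(6.000,2.507)
cell (7,0): code 0010 → (7.000,0.830)–(7.147,1.000)
cell (7,1): code 0001 → (7.147,1.000)–(7.000,1.560)
total: 18 segments, chained into 1 closed loop(s), length Σ = 12.441918

segments=18 loops=1 length=12.442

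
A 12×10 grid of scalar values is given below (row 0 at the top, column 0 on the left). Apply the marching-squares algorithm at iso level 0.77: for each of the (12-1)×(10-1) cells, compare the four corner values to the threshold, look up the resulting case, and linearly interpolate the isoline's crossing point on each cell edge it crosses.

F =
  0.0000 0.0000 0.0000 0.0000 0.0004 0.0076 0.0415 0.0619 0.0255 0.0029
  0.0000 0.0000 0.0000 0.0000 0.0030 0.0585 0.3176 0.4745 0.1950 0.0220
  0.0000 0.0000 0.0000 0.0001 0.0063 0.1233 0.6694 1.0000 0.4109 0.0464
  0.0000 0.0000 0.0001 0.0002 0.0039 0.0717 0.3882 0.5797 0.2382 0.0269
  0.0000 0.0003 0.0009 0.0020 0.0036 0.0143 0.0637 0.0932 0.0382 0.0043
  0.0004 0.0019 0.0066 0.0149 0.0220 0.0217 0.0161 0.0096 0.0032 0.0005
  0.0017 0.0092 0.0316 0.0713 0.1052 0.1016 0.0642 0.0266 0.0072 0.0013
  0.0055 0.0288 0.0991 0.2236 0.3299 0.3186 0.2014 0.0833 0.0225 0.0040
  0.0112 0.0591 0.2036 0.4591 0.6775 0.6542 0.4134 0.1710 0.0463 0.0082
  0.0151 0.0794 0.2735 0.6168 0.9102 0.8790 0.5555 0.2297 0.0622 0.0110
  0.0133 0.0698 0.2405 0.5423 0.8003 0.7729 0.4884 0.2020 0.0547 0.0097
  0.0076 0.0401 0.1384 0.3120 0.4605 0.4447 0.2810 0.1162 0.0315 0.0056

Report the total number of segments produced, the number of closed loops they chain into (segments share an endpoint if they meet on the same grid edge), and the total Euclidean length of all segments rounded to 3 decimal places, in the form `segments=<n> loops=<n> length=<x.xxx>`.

segments=12 loops=2 length=8.611

cell (1,6): code 0100 → (1.562,7.000)–(2.000,6.304)
cell (1,7): code 1000 → (2.000,7.390)–(1.562,7.000)
cell (2,6): code 0010 → (2.000,6.304)–(2.547,7.000)
cell (2,7): code 0001 → (2.547,7.000)–(2.000,7.390)
cell (8,3): code 0100 → (8.398,4.000)–(9.000,3.522)
cell (8,4): code 1100 → (8.515,5.000)–(8.398,4.000)
cell (8,5): code 1000 → (9.000,5.337)–(8.515,5.000)
cell (9,3): code 0110 → (9.000,3.522)–(10.000,3.883)
cell (9,5): code 1001 → (10.000,5.010)–(9.000,5.337)
cell (10,3): code 0010 → (10.000,3.883)–(10.089,4.000)
cell (10,4): code 0011 → (10.089,4.000)–(10.009,5.000)
cell (10,5): code 0001 → (10.009,5.000)–(10.000,5.010)
total: 12 segments, chained into 2 closed loop(s), length Σ = 8.611291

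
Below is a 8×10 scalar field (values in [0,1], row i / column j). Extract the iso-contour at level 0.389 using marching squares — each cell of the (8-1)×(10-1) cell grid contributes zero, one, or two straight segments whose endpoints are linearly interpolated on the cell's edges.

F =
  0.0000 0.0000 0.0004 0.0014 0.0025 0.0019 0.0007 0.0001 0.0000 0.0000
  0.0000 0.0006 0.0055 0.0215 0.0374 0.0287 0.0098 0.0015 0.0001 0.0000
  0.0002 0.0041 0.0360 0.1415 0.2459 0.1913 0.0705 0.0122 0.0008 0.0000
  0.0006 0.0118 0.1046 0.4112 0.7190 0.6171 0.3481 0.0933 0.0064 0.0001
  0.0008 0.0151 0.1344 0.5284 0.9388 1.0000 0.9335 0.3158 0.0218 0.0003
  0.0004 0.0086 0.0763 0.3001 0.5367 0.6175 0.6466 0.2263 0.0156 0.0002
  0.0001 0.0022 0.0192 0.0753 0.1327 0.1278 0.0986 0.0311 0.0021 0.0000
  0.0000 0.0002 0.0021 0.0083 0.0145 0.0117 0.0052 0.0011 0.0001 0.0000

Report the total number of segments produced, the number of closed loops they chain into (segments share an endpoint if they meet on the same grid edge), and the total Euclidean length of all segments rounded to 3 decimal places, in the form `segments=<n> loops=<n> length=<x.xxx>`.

cell (2,2): code 0100 → (2.918,3.000)–(3.000,2.928)
cell (2,3): code 1100 → (2.302,4.000)–(2.918,3.000)
cell (2,4): code 1100 → (2.464,5.000)–(2.302,4.000)
cell (2,5): code 1000 → (3.000,5.848)–(2.464,5.000)
cell (3,2): code 0110 → (3.000,2.928)–(4.000,2.646)
cell (3,5): code 1101 → (3.070,6.000)–(3.000,5.848)
cell (3,6): code 1000 → (4.000,6.881)–(3.070,6.000)
cell (4,2): code 0010 → (4.000,2.646)–(4.611,3.000)
cell (4,3): code 0111 → (4.611,3.000)–(5.000,3.376)
cell (4,6): code 1001 → (5.000,6.613)–(4.000,6.881)
cell (5,3): code 0010 → (5.000,3.376)–(5.366,4.000)
cell (5,4): code 0011 → (5.366,4.000)–(5.467,5.000)
cell (5,5): code 0011 → (5.467,5.000)–(5.470,6.000)
cell (5,6): code 0001 → (5.470,6.000)–(5.000,6.613)
total: 14 segments, chained into 1 closed loop(s), length Σ = 11.570571

segments=14 loops=1 length=11.571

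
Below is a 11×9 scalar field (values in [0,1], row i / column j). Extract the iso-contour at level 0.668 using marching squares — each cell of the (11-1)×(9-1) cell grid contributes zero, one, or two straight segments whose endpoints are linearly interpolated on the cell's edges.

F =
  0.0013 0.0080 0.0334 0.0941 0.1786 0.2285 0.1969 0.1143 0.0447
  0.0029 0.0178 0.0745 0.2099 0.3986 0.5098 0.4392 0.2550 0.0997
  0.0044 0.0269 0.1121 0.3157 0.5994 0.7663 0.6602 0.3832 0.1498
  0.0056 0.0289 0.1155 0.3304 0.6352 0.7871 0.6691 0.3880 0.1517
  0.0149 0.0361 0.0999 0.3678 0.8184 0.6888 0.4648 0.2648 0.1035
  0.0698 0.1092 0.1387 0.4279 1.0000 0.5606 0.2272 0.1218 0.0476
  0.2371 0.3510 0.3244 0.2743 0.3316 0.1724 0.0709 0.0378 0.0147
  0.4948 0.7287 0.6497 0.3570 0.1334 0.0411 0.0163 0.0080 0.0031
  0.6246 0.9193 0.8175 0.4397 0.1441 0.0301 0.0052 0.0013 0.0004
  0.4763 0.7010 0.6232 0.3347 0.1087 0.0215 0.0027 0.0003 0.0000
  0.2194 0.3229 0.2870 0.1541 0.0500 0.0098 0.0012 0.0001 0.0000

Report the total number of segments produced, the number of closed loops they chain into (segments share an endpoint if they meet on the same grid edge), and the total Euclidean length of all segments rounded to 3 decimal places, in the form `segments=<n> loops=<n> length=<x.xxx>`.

cell (1,4): code 0100 → (1.617,5.000)–(2.000,4.411)
cell (1,5): code 1000 → (2.000,5.926)–(1.617,5.000)
cell (2,4): code 0110 → (2.000,4.411)–(3.000,4.216)
cell (2,5): code 1101 → (2.876,6.000)–(2.000,5.926)
cell (2,6): code 1000 → (3.000,6.004)–(2.876,6.000)
cell (3,3): code 0100 → (3.179,4.000)–(4.000,3.666)
cell (3,4): code 1110 → (3.000,4.216)–(3.179,4.000)
cell (3,5): code 1011 → (4.000,5.093)–(3.005,6.000)
cell (3,6): code 0001 → (3.005,6.000)–(3.000,6.004)
cell (4,3): code 0110 → (4.000,3.666)–(5.000,3.420)
cell (4,4): code 1011 → (5.000,4.756)–(4.162,5.000)
cell (4,5): code 0001 → (4.162,5.000)–(4.000,5.093)
cell (5,3): code 0010 → (5.000,3.420)–(5.497,4.000)
cell (5,4): code 0001 → (5.497,4.000)–(5.000,4.756)
cell (6,0): code 0100 → (6.839,1.000)–(7.000,0.740)
cell (6,1): code 1000 → (7.000,1.768)–(6.839,1.000)
cell (7,0): code 0110 → (7.000,0.740)–(8.000,0.147)
cell (7,1): code 1101 → (7.109,2.000)–(7.000,1.768)
cell (7,2): code 1000 → (8.000,2.396)–(7.109,2.000)
cell (8,0): code 0110 → (8.000,0.147)–(9.000,0.853)
cell (8,1): code 1011 → (9.000,1.424)–(8.769,2.000)
cell (8,2): code 0001 → (8.769,2.000)–(8.000,2.396)
cell (9,0): code 0010 → (9.000,0.853)–(9.087,1.000)
cell (9,1): code 0001 → (9.087,1.000)–(9.000,1.424)
total: 24 segments, chained into 2 closed loop(s), length Σ = 16.801755

segments=24 loops=2 length=16.802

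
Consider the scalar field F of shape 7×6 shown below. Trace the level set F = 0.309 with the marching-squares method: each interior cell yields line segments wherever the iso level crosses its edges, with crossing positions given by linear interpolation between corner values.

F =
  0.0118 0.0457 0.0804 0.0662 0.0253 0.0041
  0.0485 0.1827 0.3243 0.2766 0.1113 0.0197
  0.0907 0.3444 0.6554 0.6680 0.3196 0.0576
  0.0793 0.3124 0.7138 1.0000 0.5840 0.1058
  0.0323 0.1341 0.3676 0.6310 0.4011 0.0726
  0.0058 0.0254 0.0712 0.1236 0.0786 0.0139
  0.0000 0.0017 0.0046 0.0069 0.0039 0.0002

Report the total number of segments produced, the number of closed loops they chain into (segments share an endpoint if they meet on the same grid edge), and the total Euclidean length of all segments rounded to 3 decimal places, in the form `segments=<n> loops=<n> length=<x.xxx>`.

segments=16 loops=1 length=11.282

cell (0,1): code 0100 → (0.937,2.000)–(1.000,1.892)
cell (0,2): code 1000 → (1.000,2.321)–(0.937,2.000)
cell (1,0): code 0100 → (1.781,1.000)–(2.000,0.860)
cell (1,1): code 1110 → (1.000,1.892)–(1.781,1.000)
cell (1,2): code 1101 → (1.083,3.000)–(1.000,2.321)
cell (1,3): code 1100 → (1.949,4.000)–(1.083,3.000)
cell (1,4): code 1000 → (2.000,4.040)–(1.949,4.000)
cell (2,0): code 0110 → (2.000,0.860)–(3.000,0.985)
cell (2,4): code 1001 → (3.000,4.575)–(2.000,4.040)
cell (3,0): code 0010 → (3.000,0.985)–(3.019,1.000)
cell (3,1): code 0111 → (3.019,1.000)–(4.000,1.749)
cell (3,4): code 1001 → (4.000,4.280)–(3.000,4.575)
cell (4,1): code 0010 → (4.000,1.749)–(4.198,2.000)
cell (4,2): code 0011 → (4.198,2.000)–(4.635,3.000)
cell (4,3): code 0011 → (4.635,3.000)–(4.286,4.000)
cell (4,4): code 0001 → (4.286,4.000)–(4.000,4.280)
total: 16 segments, chained into 1 closed loop(s), length Σ = 11.281921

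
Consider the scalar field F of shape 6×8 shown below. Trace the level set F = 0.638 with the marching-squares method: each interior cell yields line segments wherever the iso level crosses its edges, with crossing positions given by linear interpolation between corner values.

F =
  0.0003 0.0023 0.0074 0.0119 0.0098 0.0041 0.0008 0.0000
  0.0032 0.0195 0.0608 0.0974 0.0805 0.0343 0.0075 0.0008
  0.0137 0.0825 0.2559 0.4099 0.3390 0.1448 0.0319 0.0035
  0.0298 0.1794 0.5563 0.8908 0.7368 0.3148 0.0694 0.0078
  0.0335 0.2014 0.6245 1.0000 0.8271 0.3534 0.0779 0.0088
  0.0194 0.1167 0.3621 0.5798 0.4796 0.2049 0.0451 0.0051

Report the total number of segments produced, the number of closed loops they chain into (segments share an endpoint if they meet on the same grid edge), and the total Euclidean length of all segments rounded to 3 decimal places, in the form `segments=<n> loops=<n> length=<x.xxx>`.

cell (2,2): code 0100 → (2.474,3.000)–(3.000,2.244)
cell (2,3): code 1100 → (2.752,4.000)–(2.474,3.000)
cell (2,4): code 1000 → (3.000,4.234)–(2.752,4.000)
cell (3,2): code 0110 → (3.000,2.244)–(4.000,2.036)
cell (3,4): code 1001 → (4.000,4.399)–(3.000,4.234)
cell (4,2): code 0010 → (4.000,2.036)–(4.861,3.000)
cell (4,3): code 0011 → (4.861,3.000)–(4.544,4.000)
cell (4,4): code 0001 → (4.544,4.000)–(4.000,4.399)
total: 8 segments, chained into 1 closed loop(s), length Σ = 7.351579

segments=8 loops=1 length=7.352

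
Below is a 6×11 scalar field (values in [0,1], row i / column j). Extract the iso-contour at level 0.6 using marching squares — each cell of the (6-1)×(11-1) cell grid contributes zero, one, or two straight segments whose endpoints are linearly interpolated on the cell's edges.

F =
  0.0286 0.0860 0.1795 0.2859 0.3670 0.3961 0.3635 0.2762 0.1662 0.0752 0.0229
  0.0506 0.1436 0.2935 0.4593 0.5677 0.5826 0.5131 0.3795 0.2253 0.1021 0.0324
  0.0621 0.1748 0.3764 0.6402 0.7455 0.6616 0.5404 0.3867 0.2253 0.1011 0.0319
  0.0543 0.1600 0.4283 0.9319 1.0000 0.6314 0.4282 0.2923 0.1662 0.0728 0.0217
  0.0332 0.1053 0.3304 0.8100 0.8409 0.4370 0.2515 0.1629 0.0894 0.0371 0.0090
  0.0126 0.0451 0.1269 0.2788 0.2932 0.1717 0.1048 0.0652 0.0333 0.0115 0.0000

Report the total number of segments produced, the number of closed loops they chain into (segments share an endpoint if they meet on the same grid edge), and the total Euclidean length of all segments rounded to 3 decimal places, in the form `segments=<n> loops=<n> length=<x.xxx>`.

segments=12 loops=1 length=10.057

cell (1,2): code 0100 → (1.778,3.000)–(2.000,2.848)
cell (1,3): code 1100 → (1.182,4.000)–(1.778,3.000)
cell (1,4): code 1100 → (1.220,5.000)–(1.182,4.000)
cell (1,5): code 1000 → (2.000,5.508)–(1.220,5.000)
cell (2,2): code 0110 → (2.000,2.848)–(3.000,2.341)
cell (2,5): code 1001 → (3.000,5.155)–(2.000,5.508)
cell (3,2): code 0110 → (3.000,2.341)–(4.000,2.562)
cell (3,4): code 1011 → (4.000,4.596)–(3.162,5.000)
cell (3,5): code 0001 → (3.162,5.000)–(3.000,5.155)
cell (4,2): code 0010 → (4.000,2.562)–(4.395,3.000)
cell (4,3): code 0011 → (4.395,3.000)–(4.440,4.000)
cell (4,4): code 0001 → (4.440,4.000)–(4.000,4.596)
total: 12 segments, chained into 1 closed loop(s), length Σ = 10.057146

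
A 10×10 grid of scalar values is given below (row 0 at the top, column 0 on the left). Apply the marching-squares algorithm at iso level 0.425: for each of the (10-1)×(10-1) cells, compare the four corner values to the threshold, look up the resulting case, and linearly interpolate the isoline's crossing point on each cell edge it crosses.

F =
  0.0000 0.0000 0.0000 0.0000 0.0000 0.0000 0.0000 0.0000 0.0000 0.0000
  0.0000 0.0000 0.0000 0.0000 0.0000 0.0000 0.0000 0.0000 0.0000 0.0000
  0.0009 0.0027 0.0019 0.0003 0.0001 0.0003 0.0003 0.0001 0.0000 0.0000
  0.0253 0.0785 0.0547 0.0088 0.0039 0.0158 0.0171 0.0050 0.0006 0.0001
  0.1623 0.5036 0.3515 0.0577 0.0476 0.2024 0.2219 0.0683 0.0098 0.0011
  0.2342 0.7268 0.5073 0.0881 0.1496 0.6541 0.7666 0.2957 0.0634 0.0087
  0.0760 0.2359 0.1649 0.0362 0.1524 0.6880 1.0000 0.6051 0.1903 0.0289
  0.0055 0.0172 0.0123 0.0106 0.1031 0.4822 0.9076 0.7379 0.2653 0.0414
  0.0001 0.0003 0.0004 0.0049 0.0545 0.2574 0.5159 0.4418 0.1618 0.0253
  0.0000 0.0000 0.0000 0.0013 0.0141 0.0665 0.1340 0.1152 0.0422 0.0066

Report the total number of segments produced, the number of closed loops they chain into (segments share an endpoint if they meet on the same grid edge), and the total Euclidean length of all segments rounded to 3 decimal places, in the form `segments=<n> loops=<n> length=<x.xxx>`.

cell (3,0): code 0100 → (3.815,1.000)–(4.000,0.770)
cell (3,1): code 1000 → (4.000,1.517)–(3.815,1.000)
cell (4,0): code 0110 → (4.000,0.770)–(5.000,0.387)
cell (4,1): code 1101 → (4.472,2.000)–(4.000,1.517)
cell (4,2): code 1000 → (5.000,2.196)–(4.472,2.000)
cell (4,4): code 0100 → (4.493,5.000)–(5.000,4.546)
cell (4,5): code 1100 → (4.373,6.000)–(4.493,5.000)
cell (4,6): code 1000 → (5.000,6.725)–(4.373,6.000)
cell (5,0): code 0010 → (5.000,0.387)–(5.615,1.000)
cell (5,1): code 0011 → (5.615,1.000)–(5.240,2.000)
cell (5,2): code 0001 → (5.240,2.000)–(5.000,2.196)
cell (5,4): code 0110 → (5.000,4.546)–(6.000,4.509)
cell (5,6): code 1101 → (5.418,7.000)–(5.000,6.725)
cell (5,7): code 1000 → (6.000,7.434)–(5.418,7.000)
cell (6,4): code 0110 → (6.000,4.509)–(7.000,4.849)
cell (6,7): code 1001 → (7.000,7.662)–(6.000,7.434)
cell (7,4): code 0010 → (7.000,4.849)–(7.254,5.000)
cell (7,5): code 0111 → (7.254,5.000)–(8.000,5.648)
cell (7,7): code 1001 → (8.000,7.060)–(7.000,7.662)
cell (8,5): code 0010 → (8.000,5.648)–(8.238,6.000)
cell (8,6): code 0011 → (8.238,6.000)–(8.051,7.000)
cell (8,7): code 0001 → (8.051,7.000)–(8.000,7.060)
total: 22 segments, chained into 2 closed loop(s), length Σ = 16.327490

segments=22 loops=2 length=16.327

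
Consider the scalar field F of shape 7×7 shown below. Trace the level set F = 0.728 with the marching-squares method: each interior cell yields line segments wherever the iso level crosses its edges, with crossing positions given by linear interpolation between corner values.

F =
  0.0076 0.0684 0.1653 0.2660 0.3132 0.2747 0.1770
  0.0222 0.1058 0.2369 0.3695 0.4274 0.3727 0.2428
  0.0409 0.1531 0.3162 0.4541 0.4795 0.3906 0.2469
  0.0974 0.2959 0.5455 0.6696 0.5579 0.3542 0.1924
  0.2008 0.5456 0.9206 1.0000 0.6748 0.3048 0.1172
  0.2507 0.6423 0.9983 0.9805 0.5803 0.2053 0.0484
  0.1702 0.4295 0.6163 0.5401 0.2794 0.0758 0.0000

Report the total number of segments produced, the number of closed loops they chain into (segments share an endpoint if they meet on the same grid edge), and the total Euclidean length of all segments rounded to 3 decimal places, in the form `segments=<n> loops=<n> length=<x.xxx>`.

segments=8 loops=1 length=7.897

cell (3,1): code 0100 → (3.487,2.000)–(4.000,1.486)
cell (3,2): code 1100 → (3.177,3.000)–(3.487,2.000)
cell (3,3): code 1000 → (4.000,3.836)–(3.177,3.000)
cell (4,1): code 0110 → (4.000,1.486)–(5.000,1.241)
cell (4,3): code 1001 → (5.000,3.631)–(4.000,3.836)
cell (5,1): code 0010 → (5.000,1.241)–(5.708,2.000)
cell (5,2): code 0011 → (5.708,2.000)–(5.573,3.000)
cell (5,3): code 0001 → (5.573,3.000)–(5.000,3.631)
total: 8 segments, chained into 1 closed loop(s), length Σ = 7.896709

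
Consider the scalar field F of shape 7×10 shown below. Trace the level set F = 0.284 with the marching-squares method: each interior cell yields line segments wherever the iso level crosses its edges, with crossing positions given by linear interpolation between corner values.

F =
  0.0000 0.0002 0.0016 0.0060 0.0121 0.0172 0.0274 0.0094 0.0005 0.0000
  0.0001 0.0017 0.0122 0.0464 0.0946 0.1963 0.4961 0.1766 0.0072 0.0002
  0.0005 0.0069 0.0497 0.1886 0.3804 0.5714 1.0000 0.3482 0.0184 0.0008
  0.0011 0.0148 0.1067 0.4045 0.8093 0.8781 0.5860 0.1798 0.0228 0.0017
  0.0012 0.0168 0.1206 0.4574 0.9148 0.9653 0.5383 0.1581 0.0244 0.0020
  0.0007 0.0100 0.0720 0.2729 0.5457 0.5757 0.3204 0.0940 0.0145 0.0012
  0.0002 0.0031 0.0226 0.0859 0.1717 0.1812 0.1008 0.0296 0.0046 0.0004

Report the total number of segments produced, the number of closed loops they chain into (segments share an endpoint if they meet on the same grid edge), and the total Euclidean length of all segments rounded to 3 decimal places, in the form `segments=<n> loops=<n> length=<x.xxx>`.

segments=20 loops=1 length=15.143

cell (0,5): code 0100 → (0.547,6.000)–(1.000,5.293)
cell (0,6): code 1000 → (1.000,6.664)–(0.547,6.000)
cell (1,3): code 0100 → (1.663,4.000)–(2.000,3.497)
cell (1,4): code 1100 → (1.234,5.000)–(1.663,4.000)
cell (1,5): code 1110 → (1.000,5.293)–(1.234,5.000)
cell (1,6): code 1101 → (1.626,7.000)–(1.000,6.664)
cell (1,7): code 1000 → (2.000,7.195)–(1.626,7.000)
cell (2,2): code 0100 → (2.442,3.000)–(3.000,2.595)
cell (2,3): code 1110 → (2.000,3.497)–(2.442,3.000)
cell (2,6): code 1011 → (3.000,6.743)–(2.381,7.000)
cell (2,7): code 0001 → (2.381,7.000)–(2.000,7.195)
cell (3,2): code 0110 → (3.000,2.595)–(4.000,2.485)
cell (3,6): code 1001 → (4.000,6.669)–(3.000,6.743)
cell (4,2): code 0010 → (4.000,2.485)–(4.940,3.000)
cell (4,3): code 0111 → (4.940,3.000)–(5.000,3.041)
cell (4,6): code 1001 → (5.000,6.161)–(4.000,6.669)
cell (5,3): code 0010 → (5.000,3.041)–(5.700,4.000)
cell (5,4): code 0011 → (5.700,4.000)–(5.739,5.000)
cell (5,5): code 0011 → (5.739,5.000)–(5.166,6.000)
cell (5,6): code 0001 → (5.166,6.000)–(5.000,6.161)
total: 20 segments, chained into 1 closed loop(s), length Σ = 15.142582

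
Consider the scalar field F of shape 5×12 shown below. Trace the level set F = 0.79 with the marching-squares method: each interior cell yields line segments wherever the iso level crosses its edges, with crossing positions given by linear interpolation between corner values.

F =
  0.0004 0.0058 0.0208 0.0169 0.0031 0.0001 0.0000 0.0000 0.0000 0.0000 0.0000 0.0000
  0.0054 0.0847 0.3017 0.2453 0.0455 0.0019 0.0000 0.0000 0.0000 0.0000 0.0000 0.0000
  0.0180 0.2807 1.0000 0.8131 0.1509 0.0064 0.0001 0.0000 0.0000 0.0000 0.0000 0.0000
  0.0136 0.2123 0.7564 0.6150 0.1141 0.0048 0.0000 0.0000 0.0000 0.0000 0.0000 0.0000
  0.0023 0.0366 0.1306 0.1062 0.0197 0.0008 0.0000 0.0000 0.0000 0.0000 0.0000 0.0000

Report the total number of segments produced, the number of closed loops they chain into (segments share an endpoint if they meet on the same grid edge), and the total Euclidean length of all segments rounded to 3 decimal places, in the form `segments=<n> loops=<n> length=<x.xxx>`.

cell (1,1): code 0100 → (1.699,2.000)–(2.000,1.708)
cell (1,2): code 1100 → (1.959,3.000)–(1.699,2.000)
cell (1,3): code 1000 → (2.000,3.035)–(1.959,3.000)
cell (2,1): code 0010 → (2.000,1.708)–(2.862,2.000)
cell (2,2): code 0011 → (2.862,2.000)–(2.117,3.000)
cell (2,3): code 0001 → (2.117,3.000)–(2.000,3.035)
total: 6 segments, chained into 1 closed loop(s), length Σ = 3.785144

segments=6 loops=1 length=3.785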